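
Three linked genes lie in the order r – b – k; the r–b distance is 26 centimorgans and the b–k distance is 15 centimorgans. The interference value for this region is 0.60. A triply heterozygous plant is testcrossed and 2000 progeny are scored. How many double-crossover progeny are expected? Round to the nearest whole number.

Map distances give recombination frequencies of 0.260 and 0.150 for the two intervals.
With interference 0.60 (so coincidence = 0.40), expected double-crossover frequency = 0.260 × 0.150 × 0.40 = 0.01560.
Expected number = 0.01560 × 2000 = 31.20 ≈ 31.

31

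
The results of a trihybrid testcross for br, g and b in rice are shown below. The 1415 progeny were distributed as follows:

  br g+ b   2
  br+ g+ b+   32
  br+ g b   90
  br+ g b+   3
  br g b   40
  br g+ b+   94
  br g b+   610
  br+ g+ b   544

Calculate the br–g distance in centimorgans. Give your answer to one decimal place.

13.4 centimorgans

The two most frequent reciprocal classes, br+ g+ b and br g b+, are the parental types, so the F1 was br+ g+ b / br g b+.
The two rarest classes, br g+ b and br+ g b+, are the double crossovers. Comparing them with the parentals, only the br allele has switched, so br is the middle locus and the order is b – br – g.
Crossovers in the br–g interval produce the single-crossover classes br+ g b and br g+ b+ (90 + 94 = 184) plus the double crossovers (5).
RF(br–g) = (184 + 5) / 1415 = 189/1415 = 0.1336 → 13.4 centimorgans.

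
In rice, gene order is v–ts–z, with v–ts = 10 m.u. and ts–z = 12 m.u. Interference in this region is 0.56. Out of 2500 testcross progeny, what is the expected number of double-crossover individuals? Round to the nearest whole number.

13

Map distances give recombination frequencies of 0.100 and 0.120 for the two intervals.
With interference 0.56 (so coincidence = 0.44), expected double-crossover frequency = 0.100 × 0.120 × 0.44 = 0.00528.
Expected number = 0.00528 × 2500 = 13.20 ≈ 13.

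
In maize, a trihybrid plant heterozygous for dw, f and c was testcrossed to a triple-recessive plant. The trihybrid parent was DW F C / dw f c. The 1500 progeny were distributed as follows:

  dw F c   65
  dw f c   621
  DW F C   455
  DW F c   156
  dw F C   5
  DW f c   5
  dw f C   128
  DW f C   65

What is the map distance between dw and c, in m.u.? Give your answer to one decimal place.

19.6 m.u.

The two rarest classes, dw F C and DW f c, are the double crossovers. Comparing them with the parentals, only the dw allele has switched, so dw is the middle locus and the order is f – dw – c.
Crossovers in the dw–c interval produce the single-crossover classes DW F c and dw f C (156 + 128 = 284) plus the double crossovers (10).
RF(dw–c) = (284 + 10) / 1500 = 294/1500 = 0.1960 → 19.6 m.u.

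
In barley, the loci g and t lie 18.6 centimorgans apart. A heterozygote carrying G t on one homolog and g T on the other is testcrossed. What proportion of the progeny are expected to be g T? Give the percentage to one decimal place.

A map distance of 18.6 centimorgans corresponds to a recombination frequency of 0.186.
The F1 is G t / g T, so g T is a parental gamete class with expected frequency (1 − r)/2 = 0.814/2 = 0.4070.
That is 0.4070 = 40.7% of the progeny.

40.7%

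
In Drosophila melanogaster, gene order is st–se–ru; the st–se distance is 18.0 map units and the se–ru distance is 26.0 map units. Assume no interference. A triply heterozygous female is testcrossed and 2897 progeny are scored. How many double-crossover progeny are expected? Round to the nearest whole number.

136

Map distances give recombination frequencies of 0.180 and 0.260 for the two intervals.
With no interference, expected double-crossover frequency = 0.180 × 0.260 = 0.04680.
Expected number = 0.04680 × 2897 = 135.58 ≈ 136.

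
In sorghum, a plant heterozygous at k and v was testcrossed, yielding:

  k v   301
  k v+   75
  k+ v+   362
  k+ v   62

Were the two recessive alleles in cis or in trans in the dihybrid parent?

cis

The two most frequent classes are k+ v+ (362) and k v (301); these are the parental (non-recombinant) types.
So the F1 carried k+ v+ on one chromosome and k v on the other — the recessive alleles are on the same chromosome (cis / coupling).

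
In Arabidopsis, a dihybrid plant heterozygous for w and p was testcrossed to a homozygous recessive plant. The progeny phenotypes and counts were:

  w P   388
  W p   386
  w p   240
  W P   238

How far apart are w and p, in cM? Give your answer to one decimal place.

The two most frequent classes, W p (386) and w P (388), are the parental types, so the F1 was W p / w P.
The recombinant classes are W P and w p: 238 + 240 = 478.
Recombination frequency = 478/1252 = 0.3818 ≈ 38.2%, i.e. 38.2 cM.

38.2 cM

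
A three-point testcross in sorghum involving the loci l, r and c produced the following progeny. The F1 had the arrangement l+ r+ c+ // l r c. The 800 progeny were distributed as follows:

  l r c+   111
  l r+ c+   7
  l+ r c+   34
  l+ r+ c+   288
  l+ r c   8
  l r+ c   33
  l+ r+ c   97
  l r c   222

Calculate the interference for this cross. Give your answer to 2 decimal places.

0.34

The two rarest classes, l r+ c+ and l+ r c, are the double crossovers. Comparing them with the parentals, only the l allele has switched, so l is the middle locus and the order is c – l – r.
c–l: (208 + 15)/800 = 0.2787; l–r: (67 + 15)/800 = 0.1025.
Expected DCO frequency = 0.2787 × 0.1025 ≈ 0.02857; observed = 15/800 ≈ 0.01875.
Coefficient of coincidence = 0.01875/0.02857 ≈ 0.66; interference = 1 − 0.66 = 0.34.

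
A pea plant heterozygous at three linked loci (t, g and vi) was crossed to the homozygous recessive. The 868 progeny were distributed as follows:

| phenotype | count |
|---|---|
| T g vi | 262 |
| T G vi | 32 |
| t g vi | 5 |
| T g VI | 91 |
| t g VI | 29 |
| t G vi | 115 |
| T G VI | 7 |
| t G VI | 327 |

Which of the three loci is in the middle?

t

The two most frequent reciprocal classes, t G VI and T g vi, are the parental types, so the F1 was t G VI / T g vi.
The two rarest classes, T G VI and t g vi, are the double crossovers. Comparing them with the parentals, only the t allele has switched, so t is the middle locus and the order is g – t – vi.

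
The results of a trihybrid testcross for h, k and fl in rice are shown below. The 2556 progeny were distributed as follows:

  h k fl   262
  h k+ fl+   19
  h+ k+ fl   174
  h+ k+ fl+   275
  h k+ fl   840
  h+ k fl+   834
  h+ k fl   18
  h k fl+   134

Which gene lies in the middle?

The two most frequent reciprocal classes, h k+ fl and h+ k fl+, are the parental types, so the F1 was h k+ fl / h+ k fl+.
The two rarest classes, h k+ fl+ and h+ k fl, are the double crossovers. Comparing them with the parentals, only the fl allele has switched, so fl is the middle locus and the order is k – fl – h.

fl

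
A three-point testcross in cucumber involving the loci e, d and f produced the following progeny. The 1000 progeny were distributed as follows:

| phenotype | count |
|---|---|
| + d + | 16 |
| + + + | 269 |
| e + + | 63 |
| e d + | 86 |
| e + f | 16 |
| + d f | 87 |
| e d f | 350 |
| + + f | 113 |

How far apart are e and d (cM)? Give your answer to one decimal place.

The two most frequent reciprocal classes, + + + and e d f, are the parental types, so the F1 was + + + / e d f.
The two rarest classes, + d + and e + f, are the double crossovers. Comparing them with the parentals, only the d allele has switched, so d is the middle locus and the order is e – d – f.
Crossovers in the e–d interval produce the single-crossover classes e + + and + d f (63 + 87 = 150) plus the double crossovers (32).
RF(e–d) = (150 + 32) / 1000 = 182/1000 = 0.1820 → 18.2 cM.

18.2 cM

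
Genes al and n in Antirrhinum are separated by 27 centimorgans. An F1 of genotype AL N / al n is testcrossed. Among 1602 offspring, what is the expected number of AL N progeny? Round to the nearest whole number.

585

A map distance of 27 centimorgans corresponds to a recombination frequency of 0.270.
The F1 is AL N / al n, so AL N is a parental gamete class with expected frequency (1 − r)/2 = 0.730/2 = 0.3650.
Expected number = 0.3650 × 1602 = 584.73 ≈ 585.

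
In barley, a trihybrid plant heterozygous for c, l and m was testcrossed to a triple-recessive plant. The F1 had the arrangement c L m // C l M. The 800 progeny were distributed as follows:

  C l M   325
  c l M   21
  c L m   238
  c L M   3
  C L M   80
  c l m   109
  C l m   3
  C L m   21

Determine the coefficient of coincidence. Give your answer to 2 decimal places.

The two rarest classes, c L M and C l m, are the double crossovers. Comparing them with the parentals, only the m allele has switched, so m is the middle locus and the order is c – m – l.
c–m: (42 + 6)/800 = 0.0600; m–l: (189 + 6)/800 = 0.2437.
Expected DCO frequency = 0.0600 × 0.2437 ≈ 0.01462; observed = 6/800 ≈ 0.00750.
Coefficient of coincidence = 0.00750/0.01462 ≈ 0.51.

0.51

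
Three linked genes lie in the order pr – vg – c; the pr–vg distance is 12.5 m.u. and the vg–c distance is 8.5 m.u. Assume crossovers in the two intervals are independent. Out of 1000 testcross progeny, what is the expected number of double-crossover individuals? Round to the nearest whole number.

11

Map distances give recombination frequencies of 0.125 and 0.085 for the two intervals.
With no interference, expected double-crossover frequency = 0.125 × 0.085 = 0.01063.
Expected number = 0.01063 × 1000 = 10.62 ≈ 11.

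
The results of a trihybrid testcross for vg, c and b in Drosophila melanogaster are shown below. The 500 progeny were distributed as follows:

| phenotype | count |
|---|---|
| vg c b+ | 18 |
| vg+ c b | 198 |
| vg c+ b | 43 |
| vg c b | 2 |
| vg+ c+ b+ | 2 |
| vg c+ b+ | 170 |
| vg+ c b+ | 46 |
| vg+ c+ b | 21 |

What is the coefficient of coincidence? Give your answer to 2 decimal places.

0.50

The two most frequent reciprocal classes, vg c+ b+ and vg+ c b, are the parental types, so the F1 was vg c+ b+ / vg+ c b.
The two rarest classes, vg+ c+ b+ and vg c b, are the double crossovers. Comparing them with the parentals, only the vg allele has switched, so vg is the middle locus and the order is c – vg – b.
c–vg: (39 + 4)/500 = 0.0860; vg–b: (89 + 4)/500 = 0.1860.
Expected DCO frequency = 0.0860 × 0.1860 ≈ 0.01600; observed = 4/500 ≈ 0.00800.
Coefficient of coincidence = 0.00800/0.01600 ≈ 0.50.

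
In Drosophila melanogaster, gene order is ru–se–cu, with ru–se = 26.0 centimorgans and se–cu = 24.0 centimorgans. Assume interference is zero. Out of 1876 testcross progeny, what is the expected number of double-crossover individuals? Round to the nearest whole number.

Map distances give recombination frequencies of 0.260 and 0.240 for the two intervals.
With no interference, expected double-crossover frequency = 0.260 × 0.240 = 0.06240.
Expected number = 0.06240 × 1876 = 117.06 ≈ 117.

117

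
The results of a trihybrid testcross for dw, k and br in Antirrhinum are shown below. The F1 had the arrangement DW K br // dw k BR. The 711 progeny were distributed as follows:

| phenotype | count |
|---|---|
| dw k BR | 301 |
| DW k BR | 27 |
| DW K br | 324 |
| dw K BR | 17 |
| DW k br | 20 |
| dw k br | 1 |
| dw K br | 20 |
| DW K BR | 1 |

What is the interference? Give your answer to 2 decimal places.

The two rarest classes, DW K BR and dw k br, are the double crossovers. Comparing them with the parentals, only the br allele has switched, so br is the middle locus and the order is dw – br – k.
dw–br: (47 + 2)/711 = 0.0689; br–k: (37 + 2)/711 = 0.0549.
Expected DCO frequency = 0.0689 × 0.0549 ≈ 0.00378; observed = 2/711 ≈ 0.00281.
Coefficient of coincidence = 0.00281/0.00378 ≈ 0.74; interference = 1 − 0.74 = 0.26.

0.26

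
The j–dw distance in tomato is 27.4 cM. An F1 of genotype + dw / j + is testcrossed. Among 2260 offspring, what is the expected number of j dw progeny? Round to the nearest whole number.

310

A map distance of 27.4 cM corresponds to a recombination frequency of 0.274.
The F1 is + dw / j +, so j dw is a recombinant gamete class with expected frequency r/2 = 0.274/2 = 0.1370.
Expected number = 0.1370 × 2260 = 309.62 ≈ 310.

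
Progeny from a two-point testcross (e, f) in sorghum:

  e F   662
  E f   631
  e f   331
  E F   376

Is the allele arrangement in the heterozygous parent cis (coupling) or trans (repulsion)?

The two most frequent classes are E f (631) and e F (662); these are the parental (non-recombinant) types.
So the F1 carried E f on one chromosome and e F on the other — the recessive alleles are on opposite chromosomes (trans / repulsion).

trans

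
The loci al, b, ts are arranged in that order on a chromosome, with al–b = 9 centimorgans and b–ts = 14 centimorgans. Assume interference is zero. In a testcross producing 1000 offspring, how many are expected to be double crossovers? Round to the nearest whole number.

Map distances give recombination frequencies of 0.090 and 0.140 for the two intervals.
With no interference, expected double-crossover frequency = 0.090 × 0.140 = 0.01260.
Expected number = 0.01260 × 1000 = 12.60 ≈ 13.

13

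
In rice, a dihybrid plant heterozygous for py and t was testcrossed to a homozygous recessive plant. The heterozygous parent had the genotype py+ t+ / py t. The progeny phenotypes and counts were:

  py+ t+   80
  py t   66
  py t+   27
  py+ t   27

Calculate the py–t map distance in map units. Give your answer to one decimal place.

27.0 map units

The recombinant classes are py+ t and py t+: 27 + 27 = 54.
Recombination frequency = 54/200 = 0.2700 ≈ 27.0%, i.e. 27.0 map units.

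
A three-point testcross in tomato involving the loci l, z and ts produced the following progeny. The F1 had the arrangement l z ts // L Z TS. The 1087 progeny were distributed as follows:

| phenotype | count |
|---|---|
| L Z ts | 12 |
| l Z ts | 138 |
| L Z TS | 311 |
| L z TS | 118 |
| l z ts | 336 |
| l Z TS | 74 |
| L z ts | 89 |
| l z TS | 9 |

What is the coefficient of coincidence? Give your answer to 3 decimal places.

The two rarest classes, l z TS and L Z ts, are the double crossovers. Comparing them with the parentals, only the ts allele has switched, so ts is the middle locus and the order is z – ts – l.
z–ts: (256 + 21)/1087 = 0.2548; ts–l: (163 + 21)/1087 = 0.1693.
Expected DCO frequency = 0.2548 × 0.1693 ≈ 0.04314; observed = 21/1087 ≈ 0.01932.
Coefficient of coincidence = 0.01932/0.04314 ≈ 0.448.

0.448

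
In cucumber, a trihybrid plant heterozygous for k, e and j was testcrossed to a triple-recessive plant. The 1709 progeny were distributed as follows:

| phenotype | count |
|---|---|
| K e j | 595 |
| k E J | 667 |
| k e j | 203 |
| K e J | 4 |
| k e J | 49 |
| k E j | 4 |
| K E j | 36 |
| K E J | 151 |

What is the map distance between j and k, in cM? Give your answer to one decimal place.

21.2 cM

The two most frequent reciprocal classes, K e j and k E J, are the parental types, so the F1 was K e j / k E J.
The two rarest classes, K e J and k E j, are the double crossovers. Comparing them with the parentals, only the j allele has switched, so j is the middle locus and the order is e – j – k.
Crossovers in the j–k interval produce the single-crossover classes k e j and K E J (203 + 151 = 354) plus the double crossovers (8).
RF(j–k) = (354 + 8) / 1709 = 362/1709 = 0.2118 → 21.2 cM.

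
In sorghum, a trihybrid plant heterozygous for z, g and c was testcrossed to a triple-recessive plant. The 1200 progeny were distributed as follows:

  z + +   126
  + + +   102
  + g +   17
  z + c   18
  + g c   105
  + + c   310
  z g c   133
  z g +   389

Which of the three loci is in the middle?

The two most frequent reciprocal classes, + + c and z g +, are the parental types, so the F1 was + + c / z g +.
The two rarest classes, z + c and + g +, are the double crossovers. Comparing them with the parentals, only the z allele has switched, so z is the middle locus and the order is c – z – g.

z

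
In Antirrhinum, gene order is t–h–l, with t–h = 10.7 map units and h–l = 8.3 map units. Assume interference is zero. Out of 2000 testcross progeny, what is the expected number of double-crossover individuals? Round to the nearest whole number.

18

Map distances give recombination frequencies of 0.107 and 0.083 for the two intervals.
With no interference, expected double-crossover frequency = 0.107 × 0.083 = 0.00888.
Expected number = 0.00888 × 2000 = 17.76 ≈ 18.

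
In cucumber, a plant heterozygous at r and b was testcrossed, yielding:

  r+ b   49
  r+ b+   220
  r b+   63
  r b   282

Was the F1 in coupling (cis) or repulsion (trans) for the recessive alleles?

cis

The two most frequent classes are r+ b+ (220) and r b (282); these are the parental (non-recombinant) types.
So the F1 carried r+ b+ on one chromosome and r b on the other — the recessive alleles are on the same chromosome (cis / coupling).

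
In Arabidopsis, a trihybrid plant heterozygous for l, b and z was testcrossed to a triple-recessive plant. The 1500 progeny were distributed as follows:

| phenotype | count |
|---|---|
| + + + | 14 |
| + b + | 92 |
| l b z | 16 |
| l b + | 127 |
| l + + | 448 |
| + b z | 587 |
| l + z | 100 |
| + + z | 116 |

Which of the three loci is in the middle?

The two most frequent reciprocal classes, l + + and + b z, are the parental types, so the F1 was l + + / + b z.
The two rarest classes, + + + and l b z, are the double crossovers. Comparing them with the parentals, only the l allele has switched, so l is the middle locus and the order is z – l – b.

l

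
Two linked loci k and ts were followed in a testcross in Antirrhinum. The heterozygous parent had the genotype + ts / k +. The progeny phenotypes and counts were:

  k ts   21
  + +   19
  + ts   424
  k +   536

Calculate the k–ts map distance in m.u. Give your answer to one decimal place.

The recombinant classes are + + and k ts: 19 + 21 = 40.
Recombination frequency = 40/1000 = 0.0400 ≈ 4.0%, i.e. 4.0 m.u.

4.0 m.u.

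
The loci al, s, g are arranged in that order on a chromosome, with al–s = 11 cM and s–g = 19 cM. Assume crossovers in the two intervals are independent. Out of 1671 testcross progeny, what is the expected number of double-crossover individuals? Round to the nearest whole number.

35

Map distances give recombination frequencies of 0.110 and 0.190 for the two intervals.
With no interference, expected double-crossover frequency = 0.110 × 0.190 = 0.02090.
Expected number = 0.02090 × 1671 = 34.92 ≈ 35.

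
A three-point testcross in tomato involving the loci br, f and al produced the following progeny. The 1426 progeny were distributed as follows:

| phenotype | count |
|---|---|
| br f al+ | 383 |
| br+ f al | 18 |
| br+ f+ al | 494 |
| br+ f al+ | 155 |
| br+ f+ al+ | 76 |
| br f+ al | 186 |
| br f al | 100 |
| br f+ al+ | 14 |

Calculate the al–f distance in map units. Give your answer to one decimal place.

The two most frequent reciprocal classes, br+ f+ al and br f al+, are the parental types, so the F1 was br+ f+ al / br f al+.
The two rarest classes, br+ f al and br f+ al+, are the double crossovers. Comparing them with the parentals, only the f allele has switched, so f is the middle locus and the order is br – f – al.
Crossovers in the f–al interval produce the single-crossover classes br+ f+ al+ and br f al (76 + 100 = 176) plus the double crossovers (32).
RF(f–al) = (176 + 32) / 1426 = 208/1426 = 0.1459 → 14.6 map units.

14.6 map units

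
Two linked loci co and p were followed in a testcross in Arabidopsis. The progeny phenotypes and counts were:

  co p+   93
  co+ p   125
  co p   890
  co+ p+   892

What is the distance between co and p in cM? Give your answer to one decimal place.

10.9 cM

The two most frequent classes, co+ p+ (892) and co p (890), are the parental types, so the F1 was co+ p+ / co p.
The recombinant classes are co+ p and co p+: 125 + 93 = 218.
Recombination frequency = 218/2000 = 0.1090 ≈ 10.9%, i.e. 10.9 cM.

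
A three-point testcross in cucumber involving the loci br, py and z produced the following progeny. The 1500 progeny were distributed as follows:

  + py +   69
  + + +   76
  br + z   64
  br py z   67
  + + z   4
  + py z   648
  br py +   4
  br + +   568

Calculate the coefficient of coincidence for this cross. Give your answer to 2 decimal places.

0.56

The two most frequent reciprocal classes, + py z and br + +, are the parental types, so the F1 was + py z / br + +.
The two rarest classes, + + z and br py +, are the double crossovers. Comparing them with the parentals, only the py allele has switched, so py is the middle locus and the order is br – py – z.
br–py: (143 + 8)/1500 = 0.1007; py–z: (133 + 8)/1500 = 0.0940.
Expected DCO frequency = 0.1007 × 0.0940 ≈ 0.00947; observed = 8/1500 ≈ 0.00533.
Coefficient of coincidence = 0.00533/0.00947 ≈ 0.56.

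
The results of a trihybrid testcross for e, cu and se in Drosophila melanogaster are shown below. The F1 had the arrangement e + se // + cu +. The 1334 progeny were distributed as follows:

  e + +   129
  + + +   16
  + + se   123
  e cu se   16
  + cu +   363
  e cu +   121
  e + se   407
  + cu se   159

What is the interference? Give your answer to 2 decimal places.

The two rarest classes, e cu se and + + +, are the double crossovers. Comparing them with the parentals, only the cu allele has switched, so cu is the middle locus and the order is e – cu – se.
e–cu: (244 + 32)/1334 = 0.2069; cu–se: (288 + 32)/1334 = 0.2399.
Expected DCO frequency = 0.2069 × 0.2399 ≈ 0.04964; observed = 32/1334 ≈ 0.02399.
Coefficient of coincidence = 0.02399/0.04964 ≈ 0.48; interference = 1 − 0.48 = 0.52.

0.52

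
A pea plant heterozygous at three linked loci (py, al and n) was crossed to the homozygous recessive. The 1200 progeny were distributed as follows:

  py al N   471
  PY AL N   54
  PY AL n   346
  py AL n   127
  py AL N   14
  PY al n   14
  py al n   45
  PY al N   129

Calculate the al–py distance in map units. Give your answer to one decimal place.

The two most frequent reciprocal classes, py al N and PY AL n, are the parental types, so the F1 was py al N / PY AL n.
The two rarest classes, py AL N and PY al n, are the double crossovers. Comparing them with the parentals, only the al allele has switched, so al is the middle locus and the order is py – al – n.
Crossovers in the py–al interval produce the single-crossover classes PY al N and py AL n (129 + 127 = 256) plus the double crossovers (28).
RF(py–al) = (256 + 28) / 1200 = 284/1200 = 0.2367 → 23.7 map units.

23.7 map units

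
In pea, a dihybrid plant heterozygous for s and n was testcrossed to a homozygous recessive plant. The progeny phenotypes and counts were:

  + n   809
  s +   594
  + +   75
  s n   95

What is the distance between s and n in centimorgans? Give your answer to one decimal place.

The two most frequent classes, + n (809) and s + (594), are the parental types, so the F1 was + n / s +.
The recombinant classes are + + and s n: 75 + 95 = 170.
Recombination frequency = 170/1573 = 0.1081 ≈ 10.8%, i.e. 10.8 centimorgans.

10.8 centimorgans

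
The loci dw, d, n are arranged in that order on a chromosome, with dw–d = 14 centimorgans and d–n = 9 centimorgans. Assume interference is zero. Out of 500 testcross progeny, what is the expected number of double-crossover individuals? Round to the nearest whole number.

6

Map distances give recombination frequencies of 0.140 and 0.090 for the two intervals.
With no interference, expected double-crossover frequency = 0.140 × 0.090 = 0.01260.
Expected number = 0.01260 × 500 = 6.30 ≈ 6.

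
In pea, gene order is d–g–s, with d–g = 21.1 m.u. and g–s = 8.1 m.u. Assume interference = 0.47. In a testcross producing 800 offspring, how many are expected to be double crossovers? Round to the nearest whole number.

7

Map distances give recombination frequencies of 0.211 and 0.081 for the two intervals.
With interference 0.47 (so coincidence = 0.53), expected double-crossover frequency = 0.211 × 0.081 × 0.53 = 0.00906.
Expected number = 0.00906 × 800 = 7.25 ≈ 7.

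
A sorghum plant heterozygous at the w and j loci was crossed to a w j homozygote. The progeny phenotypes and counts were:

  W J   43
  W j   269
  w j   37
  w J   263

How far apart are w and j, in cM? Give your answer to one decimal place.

13.1 cM

The two most frequent classes, W j (269) and w J (263), are the parental types, so the F1 was W j / w J.
The recombinant classes are W J and w j: 43 + 37 = 80.
Recombination frequency = 80/612 = 0.1307 ≈ 13.1%, i.e. 13.1 cM.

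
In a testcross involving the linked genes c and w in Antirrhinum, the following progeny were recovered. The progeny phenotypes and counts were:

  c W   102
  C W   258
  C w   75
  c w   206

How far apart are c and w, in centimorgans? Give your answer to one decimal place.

The two most frequent classes, C W (258) and c w (206), are the parental types, so the F1 was C W / c w.
The recombinant classes are C w and c W: 75 + 102 = 177.
Recombination frequency = 177/641 = 0.2761 ≈ 27.6%, i.e. 27.6 centimorgans.

27.6 centimorgans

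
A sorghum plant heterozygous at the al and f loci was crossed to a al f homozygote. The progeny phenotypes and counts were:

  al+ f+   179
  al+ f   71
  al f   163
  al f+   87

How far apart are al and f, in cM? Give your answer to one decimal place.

The two most frequent classes, al+ f+ (179) and al f (163), are the parental types, so the F1 was al+ f+ / al f.
The recombinant classes are al+ f and al f+: 71 + 87 = 158.
Recombination frequency = 158/500 = 0.3160 ≈ 31.6%, i.e. 31.6 cM.

31.6 cM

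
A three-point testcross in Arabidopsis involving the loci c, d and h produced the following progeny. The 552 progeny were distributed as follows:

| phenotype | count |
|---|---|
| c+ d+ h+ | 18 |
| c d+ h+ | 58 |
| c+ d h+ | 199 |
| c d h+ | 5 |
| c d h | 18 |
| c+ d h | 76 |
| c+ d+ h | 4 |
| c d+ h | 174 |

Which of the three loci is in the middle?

c

The two most frequent reciprocal classes, c+ d h+ and c d+ h, are the parental types, so the F1 was c+ d h+ / c d+ h.
The two rarest classes, c d h+ and c+ d+ h, are the double crossovers. Comparing them with the parentals, only the c allele has switched, so c is the middle locus and the order is d – c – h.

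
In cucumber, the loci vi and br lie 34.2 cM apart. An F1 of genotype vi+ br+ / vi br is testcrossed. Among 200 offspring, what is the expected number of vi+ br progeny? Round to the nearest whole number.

34

A map distance of 34.2 cM corresponds to a recombination frequency of 0.342.
The F1 is vi+ br+ / vi br, so vi+ br is a recombinant gamete class with expected frequency r/2 = 0.342/2 = 0.1710.
Expected number = 0.1710 × 200 = 34.20 ≈ 34.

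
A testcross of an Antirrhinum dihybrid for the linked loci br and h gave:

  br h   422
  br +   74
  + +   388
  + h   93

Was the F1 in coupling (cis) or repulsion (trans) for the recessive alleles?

The two most frequent classes are + + (388) and br h (422); these are the parental (non-recombinant) types.
So the F1 carried + + on one chromosome and br h on the other — the recessive alleles are on the same chromosome (cis / coupling).

cis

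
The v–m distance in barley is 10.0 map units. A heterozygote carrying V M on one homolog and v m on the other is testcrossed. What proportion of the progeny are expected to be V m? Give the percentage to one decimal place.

A map distance of 10.0 map units corresponds to a recombination frequency of 0.100.
The F1 is V M / v m, so V m is a recombinant gamete class with expected frequency r/2 = 0.100/2 = 0.0500.
That is 0.0500 = 5.0% of the progeny.

5.0%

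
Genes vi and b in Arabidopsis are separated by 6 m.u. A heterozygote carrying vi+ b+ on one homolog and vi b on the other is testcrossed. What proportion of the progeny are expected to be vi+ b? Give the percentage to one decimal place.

3.0%

A map distance of 6 m.u. corresponds to a recombination frequency of 0.060.
The F1 is vi+ b+ / vi b, so vi+ b is a recombinant gamete class with expected frequency r/2 = 0.060/2 = 0.0300.
That is 0.0300 = 3.0% of the progeny.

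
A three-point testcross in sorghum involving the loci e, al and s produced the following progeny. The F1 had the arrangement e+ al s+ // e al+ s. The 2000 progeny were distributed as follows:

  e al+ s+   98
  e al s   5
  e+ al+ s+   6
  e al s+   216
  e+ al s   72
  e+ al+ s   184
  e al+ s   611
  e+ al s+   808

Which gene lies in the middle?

The two rarest classes, e+ al+ s+ and e al s, are the double crossovers. Comparing them with the parentals, only the al allele has switched, so al is the middle locus and the order is e – al – s.

al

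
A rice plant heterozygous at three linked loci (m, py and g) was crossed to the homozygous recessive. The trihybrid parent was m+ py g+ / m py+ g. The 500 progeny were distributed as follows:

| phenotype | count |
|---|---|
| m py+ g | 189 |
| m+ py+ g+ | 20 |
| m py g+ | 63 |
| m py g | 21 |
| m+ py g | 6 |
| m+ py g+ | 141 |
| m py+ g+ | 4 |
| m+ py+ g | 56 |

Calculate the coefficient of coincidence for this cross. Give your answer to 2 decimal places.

The two rarest classes, m+ py g and m py+ g+, are the double crossovers. Comparing them with the parentals, only the g allele has switched, so g is the middle locus and the order is py – g – m.
py–g: (41 + 10)/500 = 0.1020; g–m: (119 + 10)/500 = 0.2580.
Expected DCO frequency = 0.1020 × 0.2580 ≈ 0.02632; observed = 10/500 ≈ 0.02000.
Coefficient of coincidence = 0.02000/0.02632 ≈ 0.76.

0.76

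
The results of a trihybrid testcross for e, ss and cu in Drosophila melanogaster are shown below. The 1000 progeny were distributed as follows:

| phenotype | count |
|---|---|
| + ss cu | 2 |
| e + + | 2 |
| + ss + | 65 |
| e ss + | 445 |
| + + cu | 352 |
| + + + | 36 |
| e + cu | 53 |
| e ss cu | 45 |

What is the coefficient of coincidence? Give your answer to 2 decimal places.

The two most frequent reciprocal classes, e ss + and + + cu, are the parental types, so the F1 was e ss + / + + cu.
The two rarest classes, e + + and + ss cu, are the double crossovers. Comparing them with the parentals, only the ss allele has switched, so ss is the middle locus and the order is cu – ss – e.
cu–ss: (81 + 4)/1000 = 0.0850; ss–e: (118 + 4)/1000 = 0.1220.
Expected DCO frequency = 0.0850 × 0.1220 ≈ 0.01037; observed = 4/1000 ≈ 0.00400.
Coefficient of coincidence = 0.00400/0.01037 ≈ 0.39.

0.39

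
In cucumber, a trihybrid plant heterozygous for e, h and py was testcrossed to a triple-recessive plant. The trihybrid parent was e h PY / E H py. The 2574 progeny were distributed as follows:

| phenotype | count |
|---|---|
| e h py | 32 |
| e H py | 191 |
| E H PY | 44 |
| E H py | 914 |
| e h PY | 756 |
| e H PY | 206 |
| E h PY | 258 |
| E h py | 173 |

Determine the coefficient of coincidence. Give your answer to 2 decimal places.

The two rarest classes, e h py and E H PY, are the double crossovers. Comparing them with the parentals, only the py allele has switched, so py is the middle locus and the order is h – py – e.
h–py: (379 + 76)/2574 = 0.1768; py–e: (449 + 76)/2574 = 0.2040.
Expected DCO frequency = 0.1768 × 0.2040 ≈ 0.03607; observed = 76/2574 ≈ 0.02953.
Coefficient of coincidence = 0.02953/0.03607 ≈ 0.82.

0.82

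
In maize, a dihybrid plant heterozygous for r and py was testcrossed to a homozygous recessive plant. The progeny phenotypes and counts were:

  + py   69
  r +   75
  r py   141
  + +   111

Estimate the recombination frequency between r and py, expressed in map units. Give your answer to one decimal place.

The two most frequent classes, + + (111) and r py (141), are the parental types, so the F1 was + + / r py.
The recombinant classes are + py and r +: 69 + 75 = 144.
Recombination frequency = 144/396 = 0.3636 ≈ 36.4%, i.e. 36.4 map units.

36.4 map units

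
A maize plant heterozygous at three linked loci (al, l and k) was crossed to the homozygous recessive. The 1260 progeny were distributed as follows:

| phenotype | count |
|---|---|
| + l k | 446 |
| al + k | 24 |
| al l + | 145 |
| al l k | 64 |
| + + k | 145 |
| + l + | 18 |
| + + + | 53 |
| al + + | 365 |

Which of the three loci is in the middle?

The two most frequent reciprocal classes, + l k and al + +, are the parental types, so the F1 was + l k / al + +.
The two rarest classes, + l + and al + k, are the double crossovers. Comparing them with the parentals, only the k allele has switched, so k is the middle locus and the order is l – k – al.

k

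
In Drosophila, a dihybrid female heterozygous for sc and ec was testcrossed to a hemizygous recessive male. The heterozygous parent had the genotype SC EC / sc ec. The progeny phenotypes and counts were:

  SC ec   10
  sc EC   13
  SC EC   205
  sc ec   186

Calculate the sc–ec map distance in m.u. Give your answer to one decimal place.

The recombinant classes are SC ec and sc EC: 10 + 13 = 23.
Recombination frequency = 23/414 = 0.0556 ≈ 5.6%, i.e. 5.6 m.u.

5.6 m.u.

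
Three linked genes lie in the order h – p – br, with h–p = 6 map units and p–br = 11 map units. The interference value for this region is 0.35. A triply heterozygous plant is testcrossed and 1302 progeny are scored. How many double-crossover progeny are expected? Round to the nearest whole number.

6

Map distances give recombination frequencies of 0.060 and 0.110 for the two intervals.
With interference 0.35 (so coincidence = 0.65), expected double-crossover frequency = 0.060 × 0.110 × 0.65 = 0.00429.
Expected number = 0.00429 × 1302 = 5.59 ≈ 6.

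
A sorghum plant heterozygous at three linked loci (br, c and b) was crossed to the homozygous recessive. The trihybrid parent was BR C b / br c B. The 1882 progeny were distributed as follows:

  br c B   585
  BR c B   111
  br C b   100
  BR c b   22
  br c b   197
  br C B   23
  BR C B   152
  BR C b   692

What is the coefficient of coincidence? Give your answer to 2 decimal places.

The two rarest classes, BR c b and br C B, are the double crossovers. Comparing them with the parentals, only the c allele has switched, so c is the middle locus and the order is br – c – b.
br–c: (211 + 45)/1882 = 0.1360; c–b: (349 + 45)/1882 = 0.2094.
Expected DCO frequency = 0.1360 × 0.2094 ≈ 0.02848; observed = 45/1882 ≈ 0.02391.
Coefficient of coincidence = 0.02391/0.02848 ≈ 0.84.

0.84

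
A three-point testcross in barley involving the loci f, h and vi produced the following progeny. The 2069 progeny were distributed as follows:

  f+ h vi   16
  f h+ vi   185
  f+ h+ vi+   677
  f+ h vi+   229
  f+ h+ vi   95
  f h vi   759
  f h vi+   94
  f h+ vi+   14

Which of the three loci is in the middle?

f

The two most frequent reciprocal classes, f+ h+ vi+ and f h vi, are the parental types, so the F1 was f+ h+ vi+ / f h vi.
The two rarest classes, f h+ vi+ and f+ h vi, are the double crossovers. Comparing them with the parentals, only the f allele has switched, so f is the middle locus and the order is vi – f – h.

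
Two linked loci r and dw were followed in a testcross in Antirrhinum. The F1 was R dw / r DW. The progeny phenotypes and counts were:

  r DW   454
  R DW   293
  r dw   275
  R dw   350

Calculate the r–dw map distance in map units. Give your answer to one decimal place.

41.4 map units

The recombinant classes are R DW and r dw: 293 + 275 = 568.
Recombination frequency = 568/1372 = 0.4140 ≈ 41.4%, i.e. 41.4 map units.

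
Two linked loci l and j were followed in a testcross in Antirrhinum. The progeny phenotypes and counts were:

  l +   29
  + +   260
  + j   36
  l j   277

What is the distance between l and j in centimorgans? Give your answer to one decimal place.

10.8 centimorgans

The two most frequent classes, + + (260) and l j (277), are the parental types, so the F1 was + + / l j.
The recombinant classes are + j and l +: 36 + 29 = 65.
Recombination frequency = 65/602 = 0.1080 ≈ 10.8%, i.e. 10.8 centimorgans.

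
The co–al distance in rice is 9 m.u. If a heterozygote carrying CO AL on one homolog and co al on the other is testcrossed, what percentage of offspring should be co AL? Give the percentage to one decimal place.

A map distance of 9 m.u. corresponds to a recombination frequency of 0.090.
The F1 is CO AL / co al, so co AL is a recombinant gamete class with expected frequency r/2 = 0.090/2 = 0.0450.
That is 0.0450 = 4.5% of the progeny.

4.5%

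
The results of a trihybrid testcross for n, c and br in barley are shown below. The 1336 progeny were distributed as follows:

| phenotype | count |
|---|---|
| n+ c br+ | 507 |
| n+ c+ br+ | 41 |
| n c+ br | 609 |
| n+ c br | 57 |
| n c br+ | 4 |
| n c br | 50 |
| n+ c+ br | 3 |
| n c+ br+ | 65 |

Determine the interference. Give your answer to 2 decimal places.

0.26

The two most frequent reciprocal classes, n+ c br+ and n c+ br, are the parental types, so the F1 was n+ c br+ / n c+ br.
The two rarest classes, n c br+ and n+ c+ br, are the double crossovers. Comparing them with the parentals, only the n allele has switched, so n is the middle locus and the order is br – n – c.
br–n: (122 + 7)/1336 = 0.0966; n–c: (91 + 7)/1336 = 0.0734.
Expected DCO frequency = 0.0966 × 0.0734 ≈ 0.00709; observed = 7/1336 ≈ 0.00524.
Coefficient of coincidence = 0.00524/0.00709 ≈ 0.74; interference = 1 − 0.74 = 0.26.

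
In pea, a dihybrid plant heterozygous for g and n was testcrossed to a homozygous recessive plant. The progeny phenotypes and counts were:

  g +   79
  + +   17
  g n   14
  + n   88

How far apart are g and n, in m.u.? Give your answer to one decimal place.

15.7 m.u.

The two most frequent classes, + n (88) and g + (79), are the parental types, so the F1 was + n / g +.
The recombinant classes are + + and g n: 17 + 14 = 31.
Recombination frequency = 31/198 = 0.1566 ≈ 15.7%, i.e. 15.7 m.u.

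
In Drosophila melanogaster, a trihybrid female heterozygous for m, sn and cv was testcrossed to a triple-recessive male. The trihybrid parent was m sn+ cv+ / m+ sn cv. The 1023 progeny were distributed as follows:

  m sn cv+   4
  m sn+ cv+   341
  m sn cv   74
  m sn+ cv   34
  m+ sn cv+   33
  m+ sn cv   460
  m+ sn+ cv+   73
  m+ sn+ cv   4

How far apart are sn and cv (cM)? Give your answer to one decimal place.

The two rarest classes, m sn cv+ and m+ sn+ cv, are the double crossovers. Comparing them with the parentals, only the sn allele has switched, so sn is the middle locus and the order is cv – sn – m.
Crossovers in the cv–sn interval produce the single-crossover classes m sn+ cv and m+ sn cv+ (34 + 33 = 67) plus the double crossovers (8).
RF(cv–sn) = (67 + 8) / 1023 = 75/1023 = 0.0733 → 7.3 cM.

7.3 cM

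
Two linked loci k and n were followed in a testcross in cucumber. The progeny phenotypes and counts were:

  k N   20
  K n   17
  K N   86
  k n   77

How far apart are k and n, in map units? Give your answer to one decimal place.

18.5 map units

The two most frequent classes, K N (86) and k n (77), are the parental types, so the F1 was K N / k n.
The recombinant classes are K n and k N: 17 + 20 = 37.
Recombination frequency = 37/200 = 0.1850 ≈ 18.5%, i.e. 18.5 map units.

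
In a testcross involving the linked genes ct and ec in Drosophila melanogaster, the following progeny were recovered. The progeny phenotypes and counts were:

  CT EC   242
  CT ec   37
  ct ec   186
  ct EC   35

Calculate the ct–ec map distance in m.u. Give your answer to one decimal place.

14.4 m.u.

The two most frequent classes, CT EC (242) and ct ec (186), are the parental types, so the F1 was CT EC / ct ec.
The recombinant classes are CT ec and ct EC: 37 + 35 = 72.
Recombination frequency = 72/500 = 0.1440 ≈ 14.4%, i.e. 14.4 m.u.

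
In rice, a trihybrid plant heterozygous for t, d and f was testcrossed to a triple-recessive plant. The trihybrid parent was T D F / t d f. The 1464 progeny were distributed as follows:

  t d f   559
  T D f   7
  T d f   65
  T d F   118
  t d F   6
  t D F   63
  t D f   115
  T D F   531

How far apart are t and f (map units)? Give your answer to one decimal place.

The two rarest classes, T D f and t d F, are the double crossovers. Comparing them with the parentals, only the f allele has switched, so f is the middle locus and the order is t – f – d.
Crossovers in the t–f interval produce the single-crossover classes t D F and T d f (63 + 65 = 128) plus the double crossovers (13).
RF(t–f) = (128 + 13) / 1464 = 141/1464 = 0.0963 → 9.6 map units.

9.6 map units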